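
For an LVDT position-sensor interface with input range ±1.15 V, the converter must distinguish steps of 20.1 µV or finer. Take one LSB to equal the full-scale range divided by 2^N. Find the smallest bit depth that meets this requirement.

The full-scale span is 1.15 − (-1.15) = 2.3 V.
Levels needed ≥ 2.3/20.1 µV = 114400. 2^17 = 131072 suffices, so N_min = 17.

17 bits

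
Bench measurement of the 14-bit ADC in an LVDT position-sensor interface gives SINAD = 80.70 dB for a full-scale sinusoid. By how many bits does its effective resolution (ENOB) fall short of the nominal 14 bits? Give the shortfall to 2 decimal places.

ENOB = (SINAD − 1.76)/6.02 = (80.70 − 1.76)/6.02 = 13.1130 bits.
Lost resolution: 14 − 13.1130 = 0.8870 bits.

0.89 bits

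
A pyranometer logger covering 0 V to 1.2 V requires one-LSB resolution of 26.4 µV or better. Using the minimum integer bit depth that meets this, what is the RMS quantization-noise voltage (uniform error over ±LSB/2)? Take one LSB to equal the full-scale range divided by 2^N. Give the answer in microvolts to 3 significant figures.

Span = 1.2 V.
Levels needed ≥ 1.2/26.4 µV = 45450. 2^16 = 65536 suffices, so N_min = 16.
Step size = 1.2/65536 V = 18.311 µV.
V_rms = LSB/√12 = 5.29 µV.

5.29 µV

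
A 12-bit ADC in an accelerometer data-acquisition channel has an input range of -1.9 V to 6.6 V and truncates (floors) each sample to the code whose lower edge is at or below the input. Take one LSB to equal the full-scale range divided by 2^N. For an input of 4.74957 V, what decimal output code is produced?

3204

Range = 6.6 − (-1.9) = 8.5 V. LSB = 8.5 V / 2^12 ≈ 2.075 mV.
V_in − V_min = 4.74957 − (-1.9) = 6.64957 V.
Divide by LSB: 6.64957 × 4096/8.5 = 3204.3104.
Truncating gives code 3204.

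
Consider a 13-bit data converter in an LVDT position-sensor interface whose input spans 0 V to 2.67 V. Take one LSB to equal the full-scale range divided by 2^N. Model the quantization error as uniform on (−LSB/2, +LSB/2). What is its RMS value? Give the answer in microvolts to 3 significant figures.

V_FS = 2.67 V.
Step size = 2.67/8192 V = 325.93 µV.
σ_q = LSB/√12 = 325.93 µV/3.4641 = 94.1 µV.

94.1 µV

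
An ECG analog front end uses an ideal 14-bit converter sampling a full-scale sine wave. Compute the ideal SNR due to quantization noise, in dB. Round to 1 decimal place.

86.0 dB

Ideal quantization SNR: 6.02 × 14 + 1.76 dB = 86.0 dB.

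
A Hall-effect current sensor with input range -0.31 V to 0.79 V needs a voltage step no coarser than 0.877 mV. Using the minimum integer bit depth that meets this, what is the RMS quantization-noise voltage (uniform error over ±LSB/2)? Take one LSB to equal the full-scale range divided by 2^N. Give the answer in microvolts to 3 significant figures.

155 µV

Full-scale range = 0.79 V − (-0.31 V) = 1.1 V.
Levels needed ≥ 1.1/0.877 mV = 1254. 2^11 = 2048 suffices, so N_min = 11.
LSB = 1.1 V / 2^11 = 0.53711 mV.
RMS noise = LSB/√12 = 155 µV.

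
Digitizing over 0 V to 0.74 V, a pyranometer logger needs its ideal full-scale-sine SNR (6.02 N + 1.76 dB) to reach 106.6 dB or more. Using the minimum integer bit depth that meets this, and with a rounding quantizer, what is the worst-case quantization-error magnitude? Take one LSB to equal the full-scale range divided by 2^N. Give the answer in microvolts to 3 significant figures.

Span = 0.74 V.
Solving 6.02 N ≥ 106.6 − 1.76: N ≥ 17.415. Round up → N = 18.
Step size = 0.74/262144 V = 2.8229 µV.
Half an LSB is 1.41 µV.

1.41 µV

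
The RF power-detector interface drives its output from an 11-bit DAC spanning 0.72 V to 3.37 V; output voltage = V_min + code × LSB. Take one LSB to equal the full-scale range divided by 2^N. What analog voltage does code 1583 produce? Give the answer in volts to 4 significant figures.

2.768 V

The full-scale span is 3.37 − (0.72) = 2.65 V. LSB = 2.65 V / 2^11.
V_out = 0.72 + 1583 × (2.65/2048) V
      = 0.72 + 2.04832 = 2.76832 V.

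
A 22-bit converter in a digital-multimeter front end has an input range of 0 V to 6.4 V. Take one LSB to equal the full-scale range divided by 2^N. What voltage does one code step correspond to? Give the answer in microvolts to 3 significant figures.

Full-scale range = 6.4 V.
Number of codes = 2^22 = 4194304.
One LSB is 6.4 V / 4194304 = 1.53 µV.

1.53 µV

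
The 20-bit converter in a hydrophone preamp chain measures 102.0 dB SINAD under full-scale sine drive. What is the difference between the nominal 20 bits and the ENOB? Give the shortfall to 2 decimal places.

ENOB = (SINAD − 1.76)/6.02 = (102.0 − 1.76)/6.02 = 16.6512 bits.
Lost resolution: 20 − 16.6512 = 3.3488 bits.

3.35 bits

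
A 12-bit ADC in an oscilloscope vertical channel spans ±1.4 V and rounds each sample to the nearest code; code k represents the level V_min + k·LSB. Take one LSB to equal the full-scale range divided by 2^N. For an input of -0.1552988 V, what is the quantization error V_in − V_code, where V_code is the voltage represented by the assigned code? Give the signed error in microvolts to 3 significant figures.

Full-scale range = 1.4 V − (-1.4 V) = 2.8 V. LSB = 2.8 V / 2^12 ≈ 0.6836 mV.
(V_in − V_min)/LSB = (-0.1552988 − (-1.4)) × 4096/2.8 = 1820.8200 → nearest code k = 1821.
V_code = -1.4 + (1821/4096) × 2.8 = -0.1551757813 V.
V_in − V_code = -0.1552988 − (-0.1551757813) = −123 µV.

−123 µV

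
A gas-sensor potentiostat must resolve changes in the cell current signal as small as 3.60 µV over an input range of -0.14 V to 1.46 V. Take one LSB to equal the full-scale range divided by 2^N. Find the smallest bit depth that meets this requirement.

19 bits

Range = 1.46 − (-0.14) = 1.6 V.
Levels needed ≥ 1.6/3.60 µV = 444400. 2^19 = 524288 suffices, so N_min = 19.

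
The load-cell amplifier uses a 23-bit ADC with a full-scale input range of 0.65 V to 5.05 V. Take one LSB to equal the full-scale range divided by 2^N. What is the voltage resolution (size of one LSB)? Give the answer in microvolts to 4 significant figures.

0.5245 µV

Span: 5.05 V − (0.65 V) = 4.4 V.
2^23 = 8388608 levels.
One LSB is 4.4 V / 8388608 = 0.5245 µV.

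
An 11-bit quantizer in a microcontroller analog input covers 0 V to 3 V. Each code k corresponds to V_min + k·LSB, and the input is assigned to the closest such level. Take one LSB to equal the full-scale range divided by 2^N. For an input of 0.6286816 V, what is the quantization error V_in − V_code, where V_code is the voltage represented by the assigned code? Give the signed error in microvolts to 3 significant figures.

Range is 3 V. LSB = 3 V / 2^11 ≈ 1.465 mV.
Position in LSBs: (0.6286816 − (0)) × 2048/3 = 429.1800; rounding gives k = 429.
Reconstructed level: 0 + 429 × 3/2048 V = 0.6284179688 V.
e = 0.6286816 − (0.6284179688) = +264 µV.

+264 µV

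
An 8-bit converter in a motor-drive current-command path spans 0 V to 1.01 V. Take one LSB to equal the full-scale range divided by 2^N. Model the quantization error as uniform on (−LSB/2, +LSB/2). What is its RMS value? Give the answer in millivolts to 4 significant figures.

Full-scale range = 1.01 V.
LSB = 1.01 V / 2^8 = 3.94531 mV.
For a uniform distribution on [−LSB/2, +LSB/2], V_rms = LSB/√12 = 3.94531 mV/3.4641 = 1.139 mV.

1.139 mV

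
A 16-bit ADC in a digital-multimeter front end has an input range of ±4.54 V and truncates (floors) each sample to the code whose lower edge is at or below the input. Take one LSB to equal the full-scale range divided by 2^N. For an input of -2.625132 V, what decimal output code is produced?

13820

Full-scale range = 4.54 V − (-4.54 V) = 9.08 V. LSB = 9.08 V / 2^16 ≈ 138.5 µV.
V_in − V_min = -2.625132 − (-4.54) = 1.914868 V.
Divide by LSB: 1.914868 × 65536/9.08 = 13820.7918.
Truncating gives code 13820.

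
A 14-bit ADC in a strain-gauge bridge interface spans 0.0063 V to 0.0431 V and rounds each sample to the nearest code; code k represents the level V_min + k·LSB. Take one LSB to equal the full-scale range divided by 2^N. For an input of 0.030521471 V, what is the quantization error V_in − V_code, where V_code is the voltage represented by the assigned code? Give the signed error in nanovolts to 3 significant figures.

−404 nV

The full-scale span is 0.0431 − (0.0063) = 0.0368 V. LSB = 0.0368 V / 2^14 ≈ 2.246 µV.
Position in LSBs: (0.030521471 − (0.0063)) × 16384/0.0368 = 10783.8201; rounding gives k = 10784.
V_code = V_min + k × range/2^14 = 0.0063 + 10784 × 0.0368/16384 = 0.030521875000 V.
Error = V_in − V_code = 0.030521471 − (0.030521875000) = −404 nV.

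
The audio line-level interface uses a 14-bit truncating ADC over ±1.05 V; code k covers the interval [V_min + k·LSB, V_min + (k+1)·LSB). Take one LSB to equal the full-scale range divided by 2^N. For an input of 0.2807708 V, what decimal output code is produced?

10382

Span: 1.05 V − (-1.05 V) = 2.1 V. LSB = 2.1 V / 2^14 ≈ 128.2 µV.
V_in − V_min = 0.2807708 − (-1.05) = 1.3307708 V.
Divide by LSB: 1.3307708 × 16384/2.1 = 10382.5470.
Truncating gives code 10382.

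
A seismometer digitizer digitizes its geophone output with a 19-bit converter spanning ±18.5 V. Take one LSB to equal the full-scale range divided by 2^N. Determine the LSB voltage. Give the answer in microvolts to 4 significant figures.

The full-scale span is 18.5 − (-18.5) = 37 V.
2^19 = 524288 levels.
One LSB is 37 V / 524288 = 70.57 µV.

70.57 µV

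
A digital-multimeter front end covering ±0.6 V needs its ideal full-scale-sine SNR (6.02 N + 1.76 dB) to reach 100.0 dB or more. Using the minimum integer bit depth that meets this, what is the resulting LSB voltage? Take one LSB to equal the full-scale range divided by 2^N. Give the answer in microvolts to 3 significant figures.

9.16 µV

Span: 0.6 V − (-0.6 V) = 1.2 V.
N ≥ (100.0 − 1.76)/6.02 = 16.319 → N_min = 17.
LSB = 1.2 V / 2^17 = 9.16 µV.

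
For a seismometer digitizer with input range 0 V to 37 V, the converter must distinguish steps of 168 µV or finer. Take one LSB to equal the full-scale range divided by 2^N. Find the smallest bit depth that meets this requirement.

Full-scale range = 37 V.
Required number of levels: 37/168 µV = 220240; smallest N with 2^N ≥ that is 18.

18 bits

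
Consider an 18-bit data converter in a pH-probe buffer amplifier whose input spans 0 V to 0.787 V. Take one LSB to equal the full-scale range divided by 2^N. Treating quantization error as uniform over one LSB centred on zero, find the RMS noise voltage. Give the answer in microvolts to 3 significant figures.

0.867 µV

Full-scale range = 0.787 V.
Step size = 0.787/262144 V = 3.0022 µV.
RMS of a uniform error over width LSB is LSB/√12 = 0.867 µV.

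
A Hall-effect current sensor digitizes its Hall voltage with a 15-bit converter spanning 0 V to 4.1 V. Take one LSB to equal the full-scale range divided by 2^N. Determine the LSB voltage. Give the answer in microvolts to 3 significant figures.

Full-scale range = 4.1 V.
There are 2^15 = 32768 steps.
Step size = 4.1/32768 V = 125 µV.

125 µV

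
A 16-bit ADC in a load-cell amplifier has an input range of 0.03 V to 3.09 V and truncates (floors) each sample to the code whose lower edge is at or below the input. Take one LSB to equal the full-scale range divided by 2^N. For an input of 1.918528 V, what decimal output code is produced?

40446

Full-scale range = 3.09 V − (0.03 V) = 3.06 V. LSB = 3.06 V / 2^16 ≈ 46.69 µV.
(V_in − V_min) × 2^16/range = (1.918528 − (0.03)) × 65536/3.06 = 40446.592.
Floor → code = 40446.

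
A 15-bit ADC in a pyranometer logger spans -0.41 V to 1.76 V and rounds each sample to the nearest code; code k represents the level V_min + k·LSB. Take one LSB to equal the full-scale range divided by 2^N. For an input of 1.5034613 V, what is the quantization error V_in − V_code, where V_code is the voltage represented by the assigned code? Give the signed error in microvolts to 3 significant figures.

+9.76 µV

Span: 1.76 V − (-0.41 V) = 2.17 V. LSB = 2.17 V / 2^15 ≈ 66.22 µV.
(V_in − V_min)/LSB = (1.5034613 − (-0.41)) × 32768/2.17 = 28894.1474 → nearest code k = 28894.
V_code = -0.41 + (28894/32768) × 2.17 = 1.5034515381 V.
Error = V_in − V_code = 1.5034613 − (1.5034515381) = +9.76 µV.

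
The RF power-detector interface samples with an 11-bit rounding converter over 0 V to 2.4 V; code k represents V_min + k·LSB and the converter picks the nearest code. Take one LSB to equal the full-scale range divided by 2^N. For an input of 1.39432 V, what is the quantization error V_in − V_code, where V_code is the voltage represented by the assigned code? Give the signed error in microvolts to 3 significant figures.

−211 µV

Span = 2.4 V. LSB = 2.4 V / 2^11 ≈ 1.172 mV.
Position in LSBs: (1.39432 − (0)) × 2048/2.4 = 1189.8197; rounding gives k = 1190.
V_code = V_min + k × range/2^11 = 0 + 1190 × 2.4/2048 = 1.394531250 V.
V_in − V_code = 1.39432 − (1.394531250) = −211 µV.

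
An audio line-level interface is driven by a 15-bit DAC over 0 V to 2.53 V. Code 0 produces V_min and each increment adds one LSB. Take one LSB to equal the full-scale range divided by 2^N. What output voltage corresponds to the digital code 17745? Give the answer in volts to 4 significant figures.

Span = 2.53 V. LSB = 2.53 V / 2^15.
V_out = V_min + code × LSB = 0 V + 17745 × 2.53 V / 32768
      = 0 + 1.37008 = 1.37008 V.

1.370 V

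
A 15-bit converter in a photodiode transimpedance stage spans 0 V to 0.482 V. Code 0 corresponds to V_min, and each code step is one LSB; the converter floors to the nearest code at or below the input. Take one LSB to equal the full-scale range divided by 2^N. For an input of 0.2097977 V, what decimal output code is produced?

14262

Full-scale range = 0.482 V. LSB = 0.482 V / 2^15 ≈ 14.71 µV.
code = ⌊(V_in − V_min)/LSB⌋ = ⌊(V_in − V_min) × 2^15 / range⌋
     = ⌊(0.2097977 − (0)) × 32768 / 0.482⌋ = ⌊0.2097977 × 32768/0.482⌋
     = ⌊14262.761⌋ = 14262.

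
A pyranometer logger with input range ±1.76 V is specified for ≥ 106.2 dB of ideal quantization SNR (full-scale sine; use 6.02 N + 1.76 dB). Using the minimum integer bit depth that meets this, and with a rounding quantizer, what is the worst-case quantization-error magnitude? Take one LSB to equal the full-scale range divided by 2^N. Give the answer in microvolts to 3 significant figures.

Range = 1.76 − (-1.76) = 3.52 V.
Solving 6.02 N ≥ 106.2 − 1.76: N ≥ 17.349. Round up → N = 18.
One LSB is 3.52 V / 262144 = 13.428 µV.
Max error for round-to-nearest is LSB/2 = 6.71 µV.

6.71 µV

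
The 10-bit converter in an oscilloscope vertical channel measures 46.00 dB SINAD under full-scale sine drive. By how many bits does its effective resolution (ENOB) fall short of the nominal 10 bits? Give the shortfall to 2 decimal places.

ENOB = (SINAD − 1.76)/6.02 = (46.00 − 1.76)/6.02 = 7.3488 bits.
10 − 7.3488 = 2.65 bits below nominal.

2.65 bits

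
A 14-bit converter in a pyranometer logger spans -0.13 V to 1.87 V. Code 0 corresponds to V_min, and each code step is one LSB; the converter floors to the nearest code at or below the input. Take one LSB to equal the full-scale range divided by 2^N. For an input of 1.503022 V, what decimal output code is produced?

13377

The full-scale span is 1.87 − (-0.13) = 2 V. LSB = 2 V / 2^14 ≈ 122.1 µV.
(V_in − V_min) × 2^14/range = (1.503022 − (-0.13)) × 16384/2 = 13377.716.
Floor → code = 13377.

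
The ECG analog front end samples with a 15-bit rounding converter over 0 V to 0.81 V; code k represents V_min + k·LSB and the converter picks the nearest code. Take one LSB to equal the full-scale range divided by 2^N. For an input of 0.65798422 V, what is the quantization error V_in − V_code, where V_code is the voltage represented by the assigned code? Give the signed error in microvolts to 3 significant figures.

+7.54 µV

V_FS = 0.81 V. LSB = 0.81 V / 2^15 ≈ 24.72 µV.
Position in LSBs: (0.65798422 − (0)) × 32768/0.81 = 26618.3048; rounding gives k = 26618.
Reconstructed level: 0 + 26618 × 0.81/32768 V = 0.65797668457 V.
e = 0.65798422 − (0.65797668457) = +7.54 µV.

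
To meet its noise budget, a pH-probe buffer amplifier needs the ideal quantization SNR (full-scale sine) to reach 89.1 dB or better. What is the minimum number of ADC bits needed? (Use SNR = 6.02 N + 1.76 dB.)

15 bits

Required N = ⌈(89.1 − 1.76)/6.02⌉ = ⌈14.508⌉ = 15.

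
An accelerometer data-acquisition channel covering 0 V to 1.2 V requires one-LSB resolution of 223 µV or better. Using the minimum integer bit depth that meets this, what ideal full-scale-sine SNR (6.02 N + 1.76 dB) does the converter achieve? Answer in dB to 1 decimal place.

V_FS = 1.2 V.
Required number of levels: 1.2/223 µV = 5381.2; smallest N with 2^N ≥ that is 13.
6.02(13) + 1.76 = 80.02 dB.

80.0 dB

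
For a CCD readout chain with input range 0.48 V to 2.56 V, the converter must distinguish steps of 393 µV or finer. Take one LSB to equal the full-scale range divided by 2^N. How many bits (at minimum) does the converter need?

13 bits

Span: 2.56 V − (0.48 V) = 2.08 V.
Required number of levels: 2.08/393 µV = 5292.6; smallest N with 2^N ≥ that is 13.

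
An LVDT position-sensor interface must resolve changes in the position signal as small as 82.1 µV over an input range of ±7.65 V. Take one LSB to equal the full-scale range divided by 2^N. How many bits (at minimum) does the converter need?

18 bits

Full-scale range = 7.65 V − (-7.65 V) = 15.3 V.
Required number of levels: 15.3/82.1 µV = 186360; smallest N with 2^N ≥ that is 18.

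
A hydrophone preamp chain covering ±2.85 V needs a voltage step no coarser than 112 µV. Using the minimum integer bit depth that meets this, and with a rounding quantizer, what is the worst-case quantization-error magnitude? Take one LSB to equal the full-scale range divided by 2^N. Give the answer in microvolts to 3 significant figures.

The full-scale span is 2.85 − (-2.85) = 5.7 V.
Required number of levels: 5.7/112 µV = 50893; smallest N with 2^N ≥ that is 16.
LSB = 5.7 V / 2^16 = 86.975 µV.
Max error for round-to-nearest is LSB/2 = 43.5 µV.

43.5 µV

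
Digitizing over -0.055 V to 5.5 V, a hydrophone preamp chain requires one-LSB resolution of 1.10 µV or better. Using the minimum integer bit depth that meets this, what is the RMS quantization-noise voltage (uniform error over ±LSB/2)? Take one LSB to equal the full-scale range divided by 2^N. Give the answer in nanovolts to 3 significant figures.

191 nV

Full-scale range = 5.5 V − (-0.055 V) = 5.555 V.
Need 2^N ≥ 5.555 V / 1.10 µV = 5.050e6 → N_min = 23.
LSB = 5.555 V ÷ 2^23 = 5.555/8388608 V = 0.66221 µV.
V_rms = LSB/√12 = 191 nV.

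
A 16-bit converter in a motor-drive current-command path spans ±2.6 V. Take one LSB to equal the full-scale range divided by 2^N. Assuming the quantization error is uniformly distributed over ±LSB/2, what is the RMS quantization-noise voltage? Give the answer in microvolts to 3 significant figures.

Range = 2.6 − (-2.6) = 5.2 V.
LSB = 5.2 V ÷ 2^16 = 5.2/65536 V = 79.346 µV.
For a uniform distribution on [−LSB/2, +LSB/2], V_rms = LSB/√12 = 79.346 µV/3.4641 = 22.9 µV.

22.9 µV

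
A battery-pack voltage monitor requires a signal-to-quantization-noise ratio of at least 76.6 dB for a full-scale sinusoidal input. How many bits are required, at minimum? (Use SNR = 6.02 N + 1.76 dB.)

13 bits

N ≥ (76.6 − 1.76)/6.02 = 12.432 → N_min = 13.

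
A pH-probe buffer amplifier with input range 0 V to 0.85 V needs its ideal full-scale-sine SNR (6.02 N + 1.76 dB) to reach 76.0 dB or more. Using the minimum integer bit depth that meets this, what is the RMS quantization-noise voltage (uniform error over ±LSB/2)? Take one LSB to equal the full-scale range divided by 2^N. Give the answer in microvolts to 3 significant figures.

30.0 µV

Full-scale range = 0.85 V.
6.02 N + 1.76 ≥ 76.0 gives N ≥ 12.332, so the minimum integer is 13.
One LSB is 0.85 V / 8192 = 103.76 µV.
RMS noise = LSB/√12 = 30.0 µV.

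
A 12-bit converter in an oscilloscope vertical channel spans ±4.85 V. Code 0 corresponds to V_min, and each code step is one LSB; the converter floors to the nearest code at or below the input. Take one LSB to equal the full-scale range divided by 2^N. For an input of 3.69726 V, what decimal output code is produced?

3609

Span: 4.85 V − (-4.85 V) = 9.7 V. LSB = 9.7 V / 2^12 ≈ 2.368 mV.
code = ⌊(V_in − V_min)/LSB⌋ = ⌊(V_in − V_min) × 2^12 / range⌋
     = ⌊(3.69726 − (-4.85)) × 4096 / 9.7⌋ = ⌊8.54726 × 4096/9.7⌋
     = ⌊3609.235⌋ = 3609.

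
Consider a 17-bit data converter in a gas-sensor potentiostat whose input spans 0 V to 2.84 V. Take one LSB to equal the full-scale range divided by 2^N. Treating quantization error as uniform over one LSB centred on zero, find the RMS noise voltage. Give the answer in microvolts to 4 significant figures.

6.255 µV

Full-scale range = 2.84 V.
Step size = 2.84/131072 V = 21.6675 µV.
For a uniform distribution on [−LSB/2, +LSB/2], V_rms = LSB/√12 = 21.6675 µV/3.4641 = 6.255 µV.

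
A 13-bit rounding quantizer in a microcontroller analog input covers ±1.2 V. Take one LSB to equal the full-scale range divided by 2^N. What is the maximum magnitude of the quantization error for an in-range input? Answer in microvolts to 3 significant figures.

The full-scale span is 1.2 − (-1.2) = 2.4 V.
Step size = 2.4/8192 V = 292.97 µV.
|e|_max = LSB/2 = 146 µV.

146 µV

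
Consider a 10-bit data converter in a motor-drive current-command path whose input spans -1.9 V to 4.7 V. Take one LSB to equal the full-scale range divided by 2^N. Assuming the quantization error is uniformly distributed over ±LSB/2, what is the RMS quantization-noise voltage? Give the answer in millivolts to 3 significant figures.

The full-scale span is 4.7 − (-1.9) = 6.6 V.
LSB = 6.6 V / 2^10 = 6.4453 mV.
V_rms = LSB/√12 = 6.4453 mV / √12 = 1.86 mV.

1.86 mV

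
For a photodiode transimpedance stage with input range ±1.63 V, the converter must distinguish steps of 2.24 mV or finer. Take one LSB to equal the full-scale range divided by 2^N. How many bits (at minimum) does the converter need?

Full-scale range = 1.63 V − (-1.63 V) = 3.26 V.
Need 2^N ≥ 3.26 V / 2.24 mV = 1455 → N_min = 11.

11 bits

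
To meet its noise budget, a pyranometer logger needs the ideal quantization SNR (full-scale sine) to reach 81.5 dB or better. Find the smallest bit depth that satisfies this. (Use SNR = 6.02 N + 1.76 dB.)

14 bits

N ≥ (81.5 − 1.76)/6.02 = 13.246 → N_min = 14.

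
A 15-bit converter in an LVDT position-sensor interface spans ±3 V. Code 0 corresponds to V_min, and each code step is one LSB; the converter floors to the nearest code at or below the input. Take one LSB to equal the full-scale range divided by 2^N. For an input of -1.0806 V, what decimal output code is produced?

Range = 3 − (-3) = 6 V. LSB = 6 V / 2^15 ≈ 183.1 µV.
code = ⌊(V_in − V_min)/LSB⌋ = ⌊(V_in − V_min) × 2^15 / range⌋
     = ⌊(-1.0806 − (-3)) × 32768 / 6⌋ = ⌊1.9194 × 32768/6⌋
     = ⌊10482.483⌋ = 10482.

10482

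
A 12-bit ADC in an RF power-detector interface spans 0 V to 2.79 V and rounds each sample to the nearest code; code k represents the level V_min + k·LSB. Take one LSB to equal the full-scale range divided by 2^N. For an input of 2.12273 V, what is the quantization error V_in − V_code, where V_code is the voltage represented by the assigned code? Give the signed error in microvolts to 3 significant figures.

+259 µV

Full-scale range = 2.79 V. LSB = 2.79 V / 2^12 ≈ 0.6812 mV.
Position in LSBs: (2.12273 − (0)) × 4096/2.79 = 3116.3807; rounding gives k = 3116.
V_code = V_min + k × range/2^12 = 0 + 3116 × 2.79/4096 = 2.122470703 V.
Error = V_in − V_code = 2.12273 − (2.122470703) = +259 µV.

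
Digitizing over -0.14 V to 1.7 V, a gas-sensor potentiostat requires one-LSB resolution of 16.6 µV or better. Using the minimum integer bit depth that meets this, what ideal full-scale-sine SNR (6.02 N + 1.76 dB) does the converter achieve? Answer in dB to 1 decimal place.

104.1 dB

Range = 1.7 − (-0.14) = 1.84 V.
1.84 V / 16.6 µV = 110800. Since 2^16 = 65536 and 2^17 = 131072, N = 17.
SNR = 6.02 × 17 + 1.76 = 104.10 dB.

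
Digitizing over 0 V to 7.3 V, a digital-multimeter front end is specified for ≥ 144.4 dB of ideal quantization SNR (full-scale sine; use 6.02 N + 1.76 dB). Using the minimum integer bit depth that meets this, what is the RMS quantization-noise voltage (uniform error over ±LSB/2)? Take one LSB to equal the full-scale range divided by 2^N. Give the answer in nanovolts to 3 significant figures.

V_FS = 7.3 V.
6.02 N + 1.76 ≥ 144.4 gives N ≥ 23.694, so the minimum integer is 24.
LSB = 7.3 V / 2^24 = 435.11 nV.
σ_q = LSB/√12 = 435.11 nV/3.4641 = 126 nV.

126 nV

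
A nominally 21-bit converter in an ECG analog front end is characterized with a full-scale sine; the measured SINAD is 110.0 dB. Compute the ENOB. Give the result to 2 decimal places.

17.98 bits

Inverting SNR = 6.02 N + 1.76: N_eff = (110.0 − 1.76)/6.02 = 17.9801.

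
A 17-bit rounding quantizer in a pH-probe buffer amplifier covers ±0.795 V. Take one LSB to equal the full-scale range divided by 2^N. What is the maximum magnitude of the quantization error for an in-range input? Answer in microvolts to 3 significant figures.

Span: 0.795 V − (-0.795 V) = 1.59 V.
LSB = 1.59 V / 2^17 = 12.131 µV.
Worst-case error for round-to-nearest is half an LSB: 6.07 µV.

6.07 µV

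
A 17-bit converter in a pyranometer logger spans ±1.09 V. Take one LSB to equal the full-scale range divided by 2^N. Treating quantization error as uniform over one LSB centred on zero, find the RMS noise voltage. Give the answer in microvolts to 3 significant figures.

The full-scale span is 1.09 − (-1.09) = 2.18 V.
One LSB is 2.18 V / 131072 = 16.632 µV.
σ_q = LSB/√12 = 16.632 µV/3.4641 = 4.80 µV.

4.80 µV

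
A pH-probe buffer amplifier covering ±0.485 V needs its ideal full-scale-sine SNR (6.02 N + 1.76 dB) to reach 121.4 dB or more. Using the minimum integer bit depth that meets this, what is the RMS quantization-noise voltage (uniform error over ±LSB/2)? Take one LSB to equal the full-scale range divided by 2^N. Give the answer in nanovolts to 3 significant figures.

Span: 0.485 V − (-0.485 V) = 0.97 V.
Required N = ⌈(121.4 − 1.76)/6.02⌉ = ⌈19.874⌉ = 20.
LSB = 0.97 V / 2^20 = 0.92506 µV.
σ_q = LSB/√12 = 0.92506 µV/3.4641 = 267 nV.

267 nV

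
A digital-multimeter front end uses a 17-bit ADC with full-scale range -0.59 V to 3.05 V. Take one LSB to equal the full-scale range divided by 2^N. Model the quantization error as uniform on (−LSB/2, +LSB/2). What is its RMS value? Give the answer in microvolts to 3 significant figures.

Range = 3.05 − (-0.59) = 3.64 V.
LSB = 3.64 V / 2^17 = 27.771 µV.
RMS of a uniform error over width LSB is LSB/√12 = 8.02 µV.

8.02 µV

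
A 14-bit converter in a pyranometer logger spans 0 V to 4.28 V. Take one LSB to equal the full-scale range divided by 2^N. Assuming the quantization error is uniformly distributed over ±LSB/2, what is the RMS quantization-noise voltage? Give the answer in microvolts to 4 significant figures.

75.41 µV

V_FS = 4.28 V.
LSB = 4.28 V / 2^14 = 261.230 µV.
For a uniform distribution on [−LSB/2, +LSB/2], V_rms = LSB/√12 = 261.230 µV/3.4641 = 75.41 µV.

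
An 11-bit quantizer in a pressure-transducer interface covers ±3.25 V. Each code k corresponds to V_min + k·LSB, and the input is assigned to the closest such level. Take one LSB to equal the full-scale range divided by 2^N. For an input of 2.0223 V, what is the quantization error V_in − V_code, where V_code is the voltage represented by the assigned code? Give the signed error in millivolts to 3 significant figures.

+0.571 mV

Span: 3.25 V − (-3.25 V) = 6.5 V. LSB = 6.5 V / 2^11 ≈ 3.174 mV.
(2.0223 − (-3.25)) / LSB = 5.2723 × 2048/6.5 = 1661.1801. Nearest integer: k = 1661.
Reconstructed level: -3.25 + 1661 × 6.5/2048 V = 2.021728516 V.
V_in − V_code = 2.0223 − (2.021728516) = +0.571 mV.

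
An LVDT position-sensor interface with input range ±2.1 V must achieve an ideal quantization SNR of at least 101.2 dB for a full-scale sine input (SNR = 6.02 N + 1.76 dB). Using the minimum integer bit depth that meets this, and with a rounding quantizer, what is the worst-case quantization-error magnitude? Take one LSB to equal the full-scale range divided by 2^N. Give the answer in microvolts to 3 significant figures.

Span: 2.1 V − (-2.1 V) = 4.2 V.
Required N = ⌈(101.2 − 1.76)/6.02⌉ = ⌈16.518⌉ = 17.
Step size = 4.2/131072 V = 32.043 µV.
|e|_max = LSB/2 = 16.0 µV.

16.0 µV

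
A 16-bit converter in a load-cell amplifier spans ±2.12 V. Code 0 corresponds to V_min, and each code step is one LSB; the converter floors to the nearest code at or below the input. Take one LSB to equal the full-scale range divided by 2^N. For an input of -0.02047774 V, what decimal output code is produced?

The full-scale span is 2.12 − (-2.12) = 4.24 V. LSB = 4.24 V / 2^16 ≈ 64.70 µV.
V_in − V_min = -0.02047774 − (-2.12) = 2.09952226 V.
Divide by LSB: 2.09952226 × 65536/4.24 = 32451.4837.
Truncating gives code 32451.

32451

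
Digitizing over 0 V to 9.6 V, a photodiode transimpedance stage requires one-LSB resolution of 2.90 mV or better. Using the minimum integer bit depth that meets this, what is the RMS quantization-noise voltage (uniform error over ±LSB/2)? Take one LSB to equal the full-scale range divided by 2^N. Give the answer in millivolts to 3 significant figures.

0.677 mV

V_FS = 9.6 V.
Need 2^N ≥ 9.6 V / 2.90 mV = 3310 → N_min = 12.
LSB = 9.6 V ÷ 2^12 = 9.6/4096 V = 2.3438 mV.
σ_q = LSB/√12 = 2.3438 mV/3.4641 = 0.677 mV.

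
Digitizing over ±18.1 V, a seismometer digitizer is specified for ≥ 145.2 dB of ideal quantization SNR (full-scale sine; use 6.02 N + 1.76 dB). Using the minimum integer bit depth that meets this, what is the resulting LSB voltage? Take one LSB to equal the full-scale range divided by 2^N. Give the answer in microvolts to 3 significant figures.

2.16 µV

Span: 18.1 V − (-18.1 V) = 36.2 V.
Required N = ⌈(145.2 − 1.76)/6.02⌉ = ⌈23.827⌉ = 24.
LSB = 36.2 V / 2^24 = 2.16 µV.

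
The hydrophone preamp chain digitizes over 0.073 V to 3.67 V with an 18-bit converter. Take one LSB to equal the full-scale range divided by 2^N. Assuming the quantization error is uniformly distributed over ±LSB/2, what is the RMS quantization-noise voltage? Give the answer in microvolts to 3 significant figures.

3.96 µV

Span: 3.67 V − (0.073 V) = 3.597 V.
Step size = 3.597/262144 V = 13.721 µV.
σ_q = LSB/√12 = 13.721 µV/3.4641 = 3.96 µV.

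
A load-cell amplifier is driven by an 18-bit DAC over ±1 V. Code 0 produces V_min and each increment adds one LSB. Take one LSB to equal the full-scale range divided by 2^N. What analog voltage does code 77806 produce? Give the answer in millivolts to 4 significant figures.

Full-scale range = 1 V − (-1 V) = 2 V. LSB = 2 V / 2^18.
V_out = V_min + code × LSB = -1 V + 77806 × 2 V / 262144
      = -1 V + 0.593613 V = -0.406387 V.

-406.4 mV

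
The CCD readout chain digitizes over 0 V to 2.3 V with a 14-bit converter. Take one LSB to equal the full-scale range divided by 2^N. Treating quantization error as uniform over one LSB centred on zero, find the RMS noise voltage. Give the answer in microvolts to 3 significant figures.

40.5 µV

Span = 2.3 V.
Step size = 2.3/16384 V = 140.38 µV.
V_rms = LSB/√12 = 140.38 µV / √12 = 40.5 µV.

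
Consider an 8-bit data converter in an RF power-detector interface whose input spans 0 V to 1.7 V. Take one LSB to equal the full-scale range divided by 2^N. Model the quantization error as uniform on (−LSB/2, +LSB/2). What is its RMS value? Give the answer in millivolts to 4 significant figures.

Range is 1.7 V.
Step size = 1.7/256 V = 6.64063 mV.
σ_q = LSB/√12 = 6.64063 mV/3.4641 = 1.917 mV.

1.917 mV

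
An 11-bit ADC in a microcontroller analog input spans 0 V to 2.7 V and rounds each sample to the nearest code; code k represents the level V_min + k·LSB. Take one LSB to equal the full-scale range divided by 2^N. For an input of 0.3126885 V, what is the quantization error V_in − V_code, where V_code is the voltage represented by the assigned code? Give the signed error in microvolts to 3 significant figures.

V_FS = 2.7 V. LSB = 2.7 V / 2^11 ≈ 1.318 mV.
(V_in − V_min)/LSB = (0.3126885 − (0)) × 2048/2.7 = 237.1800 → nearest code k = 237.
V_code = V_min + k × range/2^11 = 0 + 237 × 2.7/2048 = 0.3124511719 V.
e = 0.3126885 − (0.3124511719) = +237 µV.

+237 µV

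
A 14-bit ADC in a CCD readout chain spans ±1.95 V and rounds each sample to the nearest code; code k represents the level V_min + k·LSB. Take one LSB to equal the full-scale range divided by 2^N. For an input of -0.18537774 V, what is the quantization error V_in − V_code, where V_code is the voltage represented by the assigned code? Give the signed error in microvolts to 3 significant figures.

+53.2 µV

Full-scale range = 1.95 V − (-1.95 V) = 3.9 V. LSB = 3.9 V / 2^14 ≈ 238.0 µV.
Position in LSBs: (-0.18537774 − (-1.95)) × 16384/3.9 = 7413.2234; rounding gives k = 7413.
Reconstructed level: -1.95 + 7413 × 3.9/16384 V = -0.18543090820 V.
e = -0.18537774 − (-0.18543090820) = +53.2 µV.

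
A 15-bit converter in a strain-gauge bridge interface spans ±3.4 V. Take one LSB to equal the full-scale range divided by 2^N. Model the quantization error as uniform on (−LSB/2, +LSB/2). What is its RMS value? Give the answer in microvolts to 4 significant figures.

59.91 µV

Span: 3.4 V − (-3.4 V) = 6.8 V.
One LSB is 6.8 V / 32768 = 207.520 µV.
σ_q = LSB/√12 = 207.520 µV/3.4641 = 59.91 µV.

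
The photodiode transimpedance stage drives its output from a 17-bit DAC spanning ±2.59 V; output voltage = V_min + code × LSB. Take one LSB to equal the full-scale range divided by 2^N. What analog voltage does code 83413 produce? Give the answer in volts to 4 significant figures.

0.7065 V

Full-scale range = 2.59 V − (-2.59 V) = 5.18 V. LSB = 5.18 V / 2^17.
Output = V_min + (83413/131072) × range = -2.59 + 0.636391 × 5.18 V
      = -2.59 V + 3.29650 V = 0.706504 V.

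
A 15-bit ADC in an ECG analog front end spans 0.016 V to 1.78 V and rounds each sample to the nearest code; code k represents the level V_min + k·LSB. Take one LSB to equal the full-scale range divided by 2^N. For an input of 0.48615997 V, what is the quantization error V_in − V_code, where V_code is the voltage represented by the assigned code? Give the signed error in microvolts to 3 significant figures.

−17.5 µV

Span: 1.78 V − (0.016 V) = 1.764 V. LSB = 1.764 V / 2^15 ≈ 53.83 µV.
Position in LSBs: (0.48615997 − (0.016)) × 32768/1.764 = 8733.6745; rounding gives k = 8734.
V_code = V_min + k × range/2^15 = 0.016 + 8734 × 1.764/32768 = 0.48617749023 V.
e = 0.48615997 − (0.48617749023) = −17.5 µV.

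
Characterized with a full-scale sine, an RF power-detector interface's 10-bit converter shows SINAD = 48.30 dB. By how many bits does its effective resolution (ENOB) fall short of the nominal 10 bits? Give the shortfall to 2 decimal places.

Effective bits = (48.30 − 1.76)/6.02 = 7.7309.
Lost resolution: 10 − 7.7309 = 2.2691 bits.

2.27 bits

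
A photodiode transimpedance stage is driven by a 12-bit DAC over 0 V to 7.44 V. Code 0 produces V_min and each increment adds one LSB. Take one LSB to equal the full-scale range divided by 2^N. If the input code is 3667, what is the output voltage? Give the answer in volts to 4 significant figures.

6.661 V

Span = 7.44 V. LSB = 7.44 V / 2^12.
Output = V_min + (3667/4096) × range = 0 + 0.895264 × 7.44 V
      = 0 + 6.66076 = 6.66076 V.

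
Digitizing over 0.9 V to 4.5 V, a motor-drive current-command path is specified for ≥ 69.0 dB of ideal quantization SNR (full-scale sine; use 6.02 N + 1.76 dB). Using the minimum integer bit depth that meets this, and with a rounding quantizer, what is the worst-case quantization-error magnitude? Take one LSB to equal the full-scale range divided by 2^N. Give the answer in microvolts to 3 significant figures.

Range = 4.5 − (0.9) = 3.6 V.
6.02 N + 1.76 ≥ 69.0 gives N ≥ 11.169, so the minimum integer is 12.
One LSB is 3.6 V / 4096 = 0.87891 mV.
|e|_max = LSB/2 = 439 µV.

439 µV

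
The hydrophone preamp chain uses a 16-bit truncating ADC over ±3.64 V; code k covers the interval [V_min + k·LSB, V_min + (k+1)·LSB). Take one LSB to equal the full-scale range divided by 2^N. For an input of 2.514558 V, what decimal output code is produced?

55404

Span: 3.64 V − (-3.64 V) = 7.28 V. LSB = 7.28 V / 2^16 ≈ 111.1 µV.
(V_in − V_min) × 2^16/range = (2.514558 − (-3.64)) × 65536/7.28 = 55404.549.
Floor → code = 55404.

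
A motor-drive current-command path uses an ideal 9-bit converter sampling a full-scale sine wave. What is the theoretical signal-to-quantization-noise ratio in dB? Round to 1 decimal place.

For an ideal N-bit converter with full-scale sine input, SNR = 6.02 N + 1.76 dB. SNR = 6.02 × 9 + 1.76 = 54.18 + 1.76 = 55.94 dB.

55.9 dB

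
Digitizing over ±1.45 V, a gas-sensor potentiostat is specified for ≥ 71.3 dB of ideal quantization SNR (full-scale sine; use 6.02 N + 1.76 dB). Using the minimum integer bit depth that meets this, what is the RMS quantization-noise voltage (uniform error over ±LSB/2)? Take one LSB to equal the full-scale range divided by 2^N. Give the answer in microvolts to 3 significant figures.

204 µV

Range = 1.45 − (-1.45) = 2.9 V.
6.02 N + 1.76 ≥ 71.3 gives N ≥ 11.551, so the minimum integer is 12.
LSB = 2.9 V ÷ 2^12 = 2.9/4096 V = 0.70801 mV.
σ_q = LSB/√12 = 0.70801 mV/3.4641 = 204 µV.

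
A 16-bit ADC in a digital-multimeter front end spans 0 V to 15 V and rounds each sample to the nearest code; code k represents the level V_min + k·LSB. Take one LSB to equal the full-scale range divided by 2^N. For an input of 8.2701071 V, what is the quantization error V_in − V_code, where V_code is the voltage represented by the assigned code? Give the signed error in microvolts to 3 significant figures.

−80.3 µV

Full-scale range = 15 V. LSB = 15 V / 2^16 ≈ 228.9 µV.
(8.2701071 − (0)) / LSB = 8.2701071 × 65536/15 = 36132.6493. Nearest integer: k = 36133.
V_code = 0 + (36133/65536) × 15 = 8.2701873779 V.
V_in − V_code = 8.2701071 − (8.2701873779) = −80.3 µV.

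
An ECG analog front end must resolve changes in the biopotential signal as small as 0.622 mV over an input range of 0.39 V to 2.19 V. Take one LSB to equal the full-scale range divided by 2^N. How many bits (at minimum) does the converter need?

Span: 2.19 V − (0.39 V) = 1.8 V.
Required number of levels: 1.8/0.622 mV = 2893.9; smallest N with 2^N ≥ that is 12.

12 bits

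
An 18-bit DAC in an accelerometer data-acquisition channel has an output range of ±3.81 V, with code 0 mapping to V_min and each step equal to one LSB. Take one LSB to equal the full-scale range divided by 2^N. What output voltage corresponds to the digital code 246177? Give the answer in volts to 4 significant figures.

3.346 V

Full-scale range = 3.81 V − (-3.81 V) = 7.62 V. LSB = 7.62 V / 2^18.
V_out = -3.81 + 246177 × (7.62/262144) V
      = -3.81 + 7.15587 = 3.34587 V.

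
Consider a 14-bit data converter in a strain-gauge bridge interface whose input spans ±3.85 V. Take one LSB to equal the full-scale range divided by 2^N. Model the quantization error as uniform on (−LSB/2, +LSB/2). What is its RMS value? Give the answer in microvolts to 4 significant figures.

135.7 µV

Range = 3.85 − (-3.85) = 7.7 V.
LSB = 7.7 V / 2^14 = 469.971 µV.
RMS of a uniform error over width LSB is LSB/√12 = 135.7 µV.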